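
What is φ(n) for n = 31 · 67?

φ(2077) = 2077 · (1 − 1/31) · (1 − 1/67)
       = 2077 · 1980/2077 = 1980.

1980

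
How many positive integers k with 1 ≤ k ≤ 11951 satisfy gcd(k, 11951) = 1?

Factor 11951: 11951 = 17 * 19 * 37.
φ(17) = 17 − 1 = 16.
φ(19) = 19 − 1 = 18.
φ(37) = 37 − 1 = 36.
Multiply: 16 · 18 · 36 = 10368.

10368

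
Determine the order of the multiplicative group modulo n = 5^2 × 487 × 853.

8281440

φ(5^2) = 5^2 − 5^1 = 25 − 5 = 20.
φ(487) = 487 − 1 = 486.
φ(853) = 853 − 1 = 852.
Since φ is multiplicative, φ(10385275) = 20 · 486 · 852 = 8281440.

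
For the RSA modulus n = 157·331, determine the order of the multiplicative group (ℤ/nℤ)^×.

51480

φ(pq) = (p−1)(q−1) = 156 · 330 = 51480.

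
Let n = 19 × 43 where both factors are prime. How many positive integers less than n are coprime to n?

For distinct primes, φ(pq) = (p−1)(q−1) = 18 × 42 = 756.

756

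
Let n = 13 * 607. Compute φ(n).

7272

φ(13) = 13 − 1 = 12.
φ(607) = 607 − 1 = 606.
Multiply: 12 · 606 = 7272.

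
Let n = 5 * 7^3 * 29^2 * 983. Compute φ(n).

937723584

φ(5) = 5 − 1 = 4.
φ(7^3) = 7^2·(7−1) = 49·6 = 294.
φ(29^2) = 29^2 − 29^1 = 841 − 29 = 812.
φ(983) = 983 − 1 = 982.
Since φ is multiplicative, φ(1417795645) = 4 · 294 · 812 · 982 = 937723584.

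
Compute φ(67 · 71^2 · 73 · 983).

23192326080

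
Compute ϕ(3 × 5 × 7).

48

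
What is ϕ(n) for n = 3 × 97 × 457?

87552

φ(3) = 3 − 1 = 2.
φ(97) = 97 − 1 = 96.
φ(457) = 457 − 1 = 456.
Multiply: 2 · 96 · 456 = 87552.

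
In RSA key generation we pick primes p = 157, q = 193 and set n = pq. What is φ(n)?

29952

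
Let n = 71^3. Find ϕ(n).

352870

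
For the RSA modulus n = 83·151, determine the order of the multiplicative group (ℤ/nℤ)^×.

φ(pq) = (p−1)(q−1) = 82 · 150 = 12300.

12300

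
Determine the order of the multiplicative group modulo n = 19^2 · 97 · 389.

12738816

φ(19^2) = 19^2 − 19^1 = 361 − 19 = 342.
φ(97) = 97 − 1 = 96.
φ(389) = 389 − 1 = 388.
Since φ is multiplicative, φ(13621613) = 342 · 96 · 388 = 12738816.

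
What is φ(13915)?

9680

13915 = 5 * 11^2 * 23.
φ(13915) = 13915 · (1 − 1/5) · (1 − 1/11) · (1 − 1/23)
       = 13915 · 880/1265 = 9680.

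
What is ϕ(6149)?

First factor: 6149 = 11 * 13 * 43.
φ(6149) = 6149 · (1 − 1/11) · (1 − 1/13) · (1 − 1/43)
       = 6149 · 5040/6149 = 5040.

5040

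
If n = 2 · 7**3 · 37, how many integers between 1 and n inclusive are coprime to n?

10584

φ(25382) = 25382 · (1 − 1/2) · (1 − 1/7) · (1 − 1/37)
       = 25382 · 216/518 = 10584.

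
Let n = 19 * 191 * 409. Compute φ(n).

1395360

φ(19) = 19 − 1 = 18.
φ(191) = 191 − 1 = 190.
φ(409) = 409 − 1 = 408.
Multiply: 18 · 190 · 408 = 1395360.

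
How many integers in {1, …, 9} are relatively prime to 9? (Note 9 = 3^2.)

φ(3^2) = 3^2 − 3^1 = 9 − 3 = 6.

6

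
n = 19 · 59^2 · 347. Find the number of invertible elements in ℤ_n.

21312216

φ(19) = 19 − 1 = 18.
φ(59^2) = 59^1·(59−1) = 59·58 = 3422.
φ(347) = 347 − 1 = 346.
Since φ is multiplicative, φ(22950233) = 18 · 3422 · 346 = 21312216.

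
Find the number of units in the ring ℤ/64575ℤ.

Prime factorization: 64575 = 3^2 · 5^2 · 7 · 41.
φ(3^2) = 3^2 − 3^1 = 9 − 3 = 6.
φ(5^2) = 5^1·(5−1) = 5·4 = 20.
φ(7) = 7 − 1 = 6.
φ(41) = 41 − 1 = 40.
Since φ is multiplicative, φ(64575) = 6 · 20 · 6 · 40 = 28800.

28800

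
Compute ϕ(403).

360

Prime factorization: 403 = 13 · 31.
φ(13) = 13 − 1 = 12.
φ(31) = 31 − 1 = 30.
Since φ is multiplicative, φ(403) = 12 · 30 = 360.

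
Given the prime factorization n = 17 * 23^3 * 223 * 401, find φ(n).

φ(17) = 17 − 1 = 16.
φ(23^3) = 23^2·(23−1) = 529·22 = 11638.
φ(223) = 223 − 1 = 222.
φ(401) = 401 − 1 = 400.
Since φ is multiplicative, φ(18496163897) = 16 · 11638 · 222 · 400 = 16535270400.

16535270400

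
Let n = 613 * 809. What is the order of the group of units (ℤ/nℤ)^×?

494496

φ(613) = 613 − 1 = 612.
φ(809) = 809 − 1 = 808.
φ(495917) = 612 × 808 = 494496.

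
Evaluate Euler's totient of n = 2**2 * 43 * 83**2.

571704

φ(2^2) = 2^2 − 2^1 = 4 − 2 = 2.
φ(43) = 43 − 1 = 42.
φ(83^2) = 83^1·(83−1) = 83·82 = 6806.
φ(1184908) = 2 × 42 × 6806 = 571704.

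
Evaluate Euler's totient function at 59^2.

φ(59^2) = 59^2 − 59^1 = 3481 − 59 = 3422.

3422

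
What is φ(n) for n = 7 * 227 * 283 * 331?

φ(7) = 7 − 1 = 6.
φ(227) = 227 − 1 = 226.
φ(283) = 283 − 1 = 282.
φ(331) = 331 − 1 = 330.
Multiply: 6 · 226 · 282 · 330 = 126189360.

126189360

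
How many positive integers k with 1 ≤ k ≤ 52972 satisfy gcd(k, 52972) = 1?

23040

First factor: 52972 = 2**2 · 17 · 19 · 41.
φ(2^2) = 2^1·(2−1) = 2·1 = 2.
φ(17) = 17 − 1 = 16.
φ(19) = 19 − 1 = 18.
φ(41) = 41 − 1 = 40.
Multiply: 2 · 16 · 18 · 40 = 23040.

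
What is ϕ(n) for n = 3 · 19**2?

684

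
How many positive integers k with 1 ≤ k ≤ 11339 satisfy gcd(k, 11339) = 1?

9856

Prime factorization: 11339 = 17 · 23 · 29.
φ(11339) = 11339 · (1 − 1/17) · (1 − 1/23) · (1 − 1/29)
       = 11339 · 9856/11339 = 9856.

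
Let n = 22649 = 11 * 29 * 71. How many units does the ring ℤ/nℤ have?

φ(11) = 11 − 1 = 10.
φ(29) = 29 − 1 = 28.
φ(71) = 71 − 1 = 70.
φ(22649) = 10 × 28 × 70 = 19600.

19600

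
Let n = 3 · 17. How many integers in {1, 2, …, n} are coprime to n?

32

φ(51) = 51 · (1 − 1/3) · (1 − 1/17)
       = 51 · 32/51 = 32.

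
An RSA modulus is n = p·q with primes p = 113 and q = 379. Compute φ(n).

φ(pq) = (p−1)(q−1) = 112 · 378 = 42336.

42336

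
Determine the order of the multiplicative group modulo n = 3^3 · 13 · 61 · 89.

1140480

φ(3^3) = 3^3 − 3^2 = 27 − 9 = 18.
φ(13) = 13 − 1 = 12.
φ(61) = 61 − 1 = 60.
φ(89) = 89 − 1 = 88.
Since φ is multiplicative, φ(1905579) = 18 · 12 · 60 · 88 = 1140480.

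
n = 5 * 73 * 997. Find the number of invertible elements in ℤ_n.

φ(5) = 5 − 1 = 4.
φ(73) = 73 − 1 = 72.
φ(997) = 997 − 1 = 996.
Since φ is multiplicative, φ(363905) = 4 · 72 · 996 = 286848.

286848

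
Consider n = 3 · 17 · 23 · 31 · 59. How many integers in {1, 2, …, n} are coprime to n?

1224960

φ(2145417) = 2145417 · (1 − 1/3) · (1 − 1/17) · (1 − 1/23) · (1 − 1/31) · (1 − 1/59)
       = 2145417 · 1224960/2145417 = 1224960.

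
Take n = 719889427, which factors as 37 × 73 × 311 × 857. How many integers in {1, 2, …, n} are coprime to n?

687813120

φ(37) = 37 − 1 = 36.
φ(73) = 73 − 1 = 72.
φ(311) = 311 − 1 = 310.
φ(857) = 857 − 1 = 856.
Since φ is multiplicative, φ(719889427) = 36 · 72 · 310 · 856 = 687813120.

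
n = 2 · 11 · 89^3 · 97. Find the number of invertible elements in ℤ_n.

φ(1504403846) = 1504403846 · (1 − 1/2) · (1 − 1/11) · (1 − 1/89) · (1 − 1/97)
       = 1504403846 · 84480/189926 = 669166080.

669166080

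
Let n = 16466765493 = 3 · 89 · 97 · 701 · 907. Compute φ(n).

10715443200

φ(3) = 3 − 1 = 2.
φ(89) = 89 − 1 = 88.
φ(97) = 97 − 1 = 96.
φ(701) = 701 − 1 = 700.
φ(907) = 907 − 1 = 906.
Since φ is multiplicative, φ(16466765493) = 2 · 88 · 96 · 700 · 906 = 10715443200.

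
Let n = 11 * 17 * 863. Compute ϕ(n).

φ(161381) = 161381 · (1 − 1/11) · (1 − 1/17) · (1 − 1/863)
       = 161381 · 137920/161381 = 137920.

137920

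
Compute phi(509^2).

258572

φ(259081) = 259081 · (1 − 1/509)
       = 259081 · 508/509 = 258572.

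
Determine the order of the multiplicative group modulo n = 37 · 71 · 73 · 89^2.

1421038080

φ(1519018091) = 1519018091 · (1 − 1/37) · (1 − 1/71) · (1 − 1/73) · (1 − 1/89)
       = 1519018091 · 15966720/17067619 = 1421038080.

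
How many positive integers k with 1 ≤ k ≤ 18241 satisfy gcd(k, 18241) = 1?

16128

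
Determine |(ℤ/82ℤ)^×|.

Prime factorization: 82 = 2 · 41.
φ(82) = 82 · (1 − 1/2) · (1 − 1/41)
       = 82 · 40/82 = 40.

40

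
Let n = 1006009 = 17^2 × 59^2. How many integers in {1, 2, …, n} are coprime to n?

930784

φ(17^2) = 17^2 − 17^1 = 289 − 17 = 272.
φ(59^2) = 59^1·(59−1) = 59·58 = 3422.
Since φ is multiplicative, φ(1006009) = 272 · 3422 = 930784.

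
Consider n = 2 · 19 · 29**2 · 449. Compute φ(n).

φ(14349142) = 14349142 · (1 − 1/2) · (1 − 1/19) · (1 − 1/29) · (1 − 1/449)
       = 14349142 · 225792/494798 = 6547968.

6547968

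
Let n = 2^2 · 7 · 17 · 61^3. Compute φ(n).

42865920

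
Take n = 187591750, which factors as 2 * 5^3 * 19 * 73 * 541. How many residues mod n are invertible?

69984000

φ(187591750) = 187591750 · (1 − 1/2) · (1 − 1/5) · (1 − 1/19) · (1 − 1/73) · (1 − 1/541)
       = 187591750 · 2799360/7503670 = 69984000.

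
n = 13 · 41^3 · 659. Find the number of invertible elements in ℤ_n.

530927040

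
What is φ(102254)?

47040

102254 = 2 × 29 × 41 × 43.
φ(2) = 2 − 1 = 1.
φ(29) = 29 − 1 = 28.
φ(41) = 41 − 1 = 40.
φ(43) = 43 − 1 = 42.
φ(102254) = 1 × 28 × 40 × 42 = 47040.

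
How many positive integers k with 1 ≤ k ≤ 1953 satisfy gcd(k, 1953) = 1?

1953 = 3**2 * 7 * 31.
φ(3^2) = 3^2 − 3^1 = 9 − 3 = 6.
φ(7) = 7 − 1 = 6.
φ(31) = 31 − 1 = 30.
φ(1953) = 6 × 6 × 30 = 1080.

1080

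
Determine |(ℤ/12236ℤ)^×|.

4752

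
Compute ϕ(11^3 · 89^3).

φ(11^3) = 11^3 − 11^2 = 1331 − 121 = 1210.
φ(89^3) = 89^3 − 89^2 = 704969 − 7921 = 697048.
Since φ is multiplicative, φ(938313739) = 1210 · 697048 = 843428080.

843428080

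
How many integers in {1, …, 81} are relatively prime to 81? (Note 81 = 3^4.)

54

φ(3^4) = 3^3·(3−1) = 27·2 = 54.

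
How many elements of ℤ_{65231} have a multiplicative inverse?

Prime factorization: 65231 = 37 · 41 · 43.
φ(65231) = 65231 · (1 − 1/37) · (1 − 1/41) · (1 − 1/43)
       = 65231 · 60480/65231 = 60480.

60480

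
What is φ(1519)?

First factor: 1519 = 7**2 · 31.
φ(7^2) = 7^1·(7−1) = 7·6 = 42.
φ(31) = 31 − 1 = 30.
Multiply: 42 · 30 = 1260.

1260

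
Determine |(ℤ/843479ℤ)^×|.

617760

First factor: 843479 = 7 * 13**2 * 23 * 31.
φ(843479) = 843479 · (1 − 1/7) · (1 − 1/13) · (1 − 1/23) · (1 − 1/31)
       = 843479 · 47520/64883 = 617760.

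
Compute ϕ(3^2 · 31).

180

φ(279) = 279 · (1 − 1/3) · (1 − 1/31)
       = 279 · 60/93 = 180.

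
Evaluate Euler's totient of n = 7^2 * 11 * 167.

69720

φ(90013) = 90013 · (1 − 1/7) · (1 − 1/11) · (1 − 1/167)
       = 90013 · 9960/12859 = 69720.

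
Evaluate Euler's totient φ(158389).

116160

158389 = 7 × 11**3 × 17.
φ(7) = 7 − 1 = 6.
φ(11^3) = 11^2·(11−1) = 121·10 = 1210.
φ(17) = 17 − 1 = 16.
Multiply: 6 · 1210 · 16 = 116160.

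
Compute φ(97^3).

φ(97^3) = 97^3 − 97^2 = 912673 − 9409 = 903264.

903264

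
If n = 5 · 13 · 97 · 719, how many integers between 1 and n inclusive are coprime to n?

3308544

φ(4533295) = 4533295 · (1 − 1/5) · (1 − 1/13) · (1 − 1/97) · (1 − 1/719)
       = 4533295 · 3308544/4533295 = 3308544.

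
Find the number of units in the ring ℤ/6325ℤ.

4400

6325 = 5**2 * 11 * 23.
φ(6325) = 6325 · (1 − 1/5) · (1 − 1/11) · (1 − 1/23)
       = 6325 · 880/1265 = 4400.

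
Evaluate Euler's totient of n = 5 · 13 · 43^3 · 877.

φ(4532296535) = 4532296535 · (1 − 1/5) · (1 − 1/13) · (1 − 1/43) · (1 − 1/877)
       = 4532296535 · 1766016/2451215 = 3265363584.

3265363584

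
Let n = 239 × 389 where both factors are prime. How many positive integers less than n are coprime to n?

φ(pq) = (p−1)(q−1) = 238 · 388 = 92344.

92344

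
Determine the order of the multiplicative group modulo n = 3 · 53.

φ(159) = 159 · (1 − 1/3) · (1 − 1/53)
       = 159 · 104/159 = 104.

104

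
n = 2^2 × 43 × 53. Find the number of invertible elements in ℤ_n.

4368

φ(2^2) = 2^2 − 2^1 = 4 − 2 = 2.
φ(43) = 43 − 1 = 42.
φ(53) = 53 − 1 = 52.
Multiply: 2 · 42 · 52 = 4368.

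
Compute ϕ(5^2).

20

φ(25) = 25 · (1 − 1/5)
       = 25 · 4/5 = 20.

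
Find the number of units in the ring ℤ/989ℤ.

Prime factorization: 989 = 23 × 43.
φ(989) = 989 · (1 − 1/23) · (1 − 1/43)
       = 989 · 924/989 = 924.

924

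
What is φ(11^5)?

φ(161051) = 161051 · (1 − 1/11)
       = 161051 · 10/11 = 146410.

146410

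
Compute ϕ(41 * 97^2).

372480

φ(41) = 41 − 1 = 40.
φ(97^2) = 97^2 − 97^1 = 9409 − 97 = 9312.
φ(385769) = 40 × 9312 = 372480.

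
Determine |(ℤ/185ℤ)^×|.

Factor 185: 185 = 5 * 37.
φ(185) = 185 · (1 − 1/5) · (1 − 1/37)
       = 185 · 144/185 = 144.

144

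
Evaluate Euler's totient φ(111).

First factor: 111 = 3 · 37.
φ(111) = 111 · (1 − 1/3) · (1 − 1/37)
       = 111 · 72/111 = 72.

72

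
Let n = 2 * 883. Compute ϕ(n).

φ(1766) = 1766 · (1 − 1/2) · (1 − 1/883)
       = 1766 · 882/1766 = 882.

882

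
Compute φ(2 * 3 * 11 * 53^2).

55120

φ(185394) = 185394 · (1 − 1/2) · (1 − 1/3) · (1 − 1/11) · (1 − 1/53)
       = 185394 · 1040/3498 = 55120.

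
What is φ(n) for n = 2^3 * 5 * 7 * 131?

φ(36680) = 36680 · (1 − 1/2) · (1 − 1/5) · (1 − 1/7) · (1 − 1/131)
       = 36680 · 3120/9170 = 12480.

12480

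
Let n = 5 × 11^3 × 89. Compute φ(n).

425920

φ(592295) = 592295 · (1 − 1/5) · (1 − 1/11) · (1 − 1/89)
       = 592295 · 3520/4895 = 425920.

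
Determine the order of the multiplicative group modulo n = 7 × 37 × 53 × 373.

φ(7) = 7 − 1 = 6.
φ(37) = 37 − 1 = 36.
φ(53) = 53 − 1 = 52.
φ(373) = 373 − 1 = 372.
φ(5120171) = 6 × 36 × 52 × 372 = 4178304.

4178304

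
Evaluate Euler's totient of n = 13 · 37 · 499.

215136

φ(13) = 13 − 1 = 12.
φ(37) = 37 − 1 = 36.
φ(499) = 499 − 1 = 498.
φ(240019) = 12 × 36 × 498 = 215136.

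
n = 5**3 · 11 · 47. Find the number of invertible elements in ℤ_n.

φ(5^3) = 5^3 − 5^2 = 125 − 25 = 100.
φ(11) = 11 − 1 = 10.
φ(47) = 47 − 1 = 46.
Since φ is multiplicative, φ(64625) = 100 · 10 · 46 = 46000.

46000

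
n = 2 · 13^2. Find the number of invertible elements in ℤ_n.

φ(2) = 2 − 1 = 1.
φ(13^2) = 13^1·(13−1) = 13·12 = 156.
Since φ is multiplicative, φ(338) = 1 · 156 = 156.

156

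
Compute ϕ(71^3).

352870

φ(357911) = 357911 · (1 − 1/71)
       = 357911 · 70/71 = 352870.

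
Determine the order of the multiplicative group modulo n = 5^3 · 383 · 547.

20857200

φ(5^3) = 5^2·(5−1) = 25·4 = 100.
φ(383) = 383 − 1 = 382.
φ(547) = 547 − 1 = 546.
Since φ is multiplicative, φ(26187625) = 100 · 382 · 546 = 20857200.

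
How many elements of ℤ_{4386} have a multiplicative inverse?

1344

First factor: 4386 = 2 * 3 * 17 * 43.
φ(2) = 2 − 1 = 1.
φ(3) = 3 − 1 = 2.
φ(17) = 17 − 1 = 16.
φ(43) = 43 − 1 = 42.
φ(4386) = 1 × 2 × 16 × 42 = 1344.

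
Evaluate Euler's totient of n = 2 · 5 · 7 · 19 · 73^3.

165753216

φ(517392610) = 517392610 · (1 − 1/2) · (1 − 1/5) · (1 − 1/7) · (1 − 1/19) · (1 − 1/73)
       = 517392610 · 31104/97090 = 165753216.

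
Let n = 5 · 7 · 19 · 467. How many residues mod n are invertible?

φ(310555) = 310555 · (1 − 1/5) · (1 − 1/7) · (1 − 1/19) · (1 − 1/467)
       = 310555 · 201312/310555 = 201312.

201312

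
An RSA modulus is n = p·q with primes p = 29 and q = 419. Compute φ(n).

φ(12151) = 12151 · (1 − 1/29) · (1 − 1/419)
       = 12151 · 11704/12151 = 11704.

11704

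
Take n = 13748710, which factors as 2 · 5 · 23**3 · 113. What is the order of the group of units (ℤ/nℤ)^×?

5213824

φ(2) = 2 − 1 = 1.
φ(5) = 5 − 1 = 4.
φ(23^3) = 23^3 − 23^2 = 12167 − 529 = 11638.
φ(113) = 113 − 1 = 112.
φ(13748710) = 1 × 4 × 11638 × 112 = 5213824.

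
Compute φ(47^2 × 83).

φ(183347) = 183347 · (1 − 1/47) · (1 − 1/83)
       = 183347 · 3772/3901 = 177284.

177284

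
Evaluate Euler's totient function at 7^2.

φ(7^2) = 7^1·(7−1) = 7·6 = 42.

42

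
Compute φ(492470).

Factor 492470: 492470 = 2 * 5 * 11^3 * 37.
φ(492470) = 492470 · (1 − 1/2) · (1 − 1/5) · (1 − 1/11) · (1 − 1/37)
       = 492470 · 1440/4070 = 174240.

174240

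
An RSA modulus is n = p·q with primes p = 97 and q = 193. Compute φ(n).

For distinct primes, φ(pq) = (p−1)(q−1) = 96 × 192 = 18432.

18432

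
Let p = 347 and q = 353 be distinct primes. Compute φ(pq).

φ(122491) = 122491 · (1 − 1/347) · (1 − 1/353)
       = 122491 · 121792/122491 = 121792.

121792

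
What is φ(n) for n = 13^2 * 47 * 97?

688896

φ(770471) = 770471 · (1 − 1/13) · (1 − 1/47) · (1 − 1/97)
       = 770471 · 52992/59267 = 688896.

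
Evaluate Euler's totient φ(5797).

Prime factorization: 5797 = 11 * 17 * 31.
φ(5797) = 5797 · (1 − 1/11) · (1 − 1/17) · (1 − 1/31)
       = 5797 · 4800/5797 = 4800.

4800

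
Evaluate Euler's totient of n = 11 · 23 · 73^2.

1156320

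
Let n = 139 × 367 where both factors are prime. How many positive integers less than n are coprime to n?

50508

φ(n) = (p − 1)(q − 1) = (139−1)(367−1) = 138·366 = 50508.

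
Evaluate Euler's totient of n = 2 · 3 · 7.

12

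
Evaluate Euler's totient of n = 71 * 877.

φ(62267) = 62267 · (1 − 1/71) · (1 − 1/877)
       = 62267 · 61320/62267 = 61320.

61320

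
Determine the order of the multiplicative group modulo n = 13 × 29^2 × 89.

φ(973037) = 973037 · (1 − 1/13) · (1 − 1/29) · (1 − 1/89)
       = 973037 · 29568/33553 = 857472.

857472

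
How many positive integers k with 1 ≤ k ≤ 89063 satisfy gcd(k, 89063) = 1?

First factor: 89063 = 13^2 · 17 · 31.
φ(89063) = 89063 · (1 − 1/13) · (1 − 1/17) · (1 − 1/31)
       = 89063 · 5760/6851 = 74880.

74880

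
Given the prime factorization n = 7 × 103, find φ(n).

612

φ(721) = 721 · (1 − 1/7) · (1 − 1/103)
       = 721 · 612/721 = 612.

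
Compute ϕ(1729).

1296

Prime factorization: 1729 = 7 · 13 · 19.
φ(1729) = 1729 · (1 − 1/7) · (1 − 1/13) · (1 − 1/19)
       = 1729 · 1296/1729 = 1296.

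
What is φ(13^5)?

342732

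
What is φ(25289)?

21780

Prime factorization: 25289 = 11**3 × 19.
φ(25289) = 25289 · (1 − 1/11) · (1 − 1/19)
       = 25289 · 180/209 = 21780.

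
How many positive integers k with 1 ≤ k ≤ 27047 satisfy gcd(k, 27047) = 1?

First factor: 27047 = 17 × 37 × 43.
φ(17) = 17 − 1 = 16.
φ(37) = 37 − 1 = 36.
φ(43) = 43 − 1 = 42.
Multiply: 16 · 36 · 42 = 24192.

24192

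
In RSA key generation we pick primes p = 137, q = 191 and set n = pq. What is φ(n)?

For distinct primes, φ(pq) = (p−1)(q−1) = 136 × 190 = 25840.

25840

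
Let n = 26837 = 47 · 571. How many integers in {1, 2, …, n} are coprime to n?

φ(26837) = 26837 · (1 − 1/47) · (1 − 1/571)
       = 26837 · 26220/26837 = 26220.

26220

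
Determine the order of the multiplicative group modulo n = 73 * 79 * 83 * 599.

φ(286717939) = 286717939 · (1 − 1/73) · (1 − 1/79) · (1 − 1/83) · (1 − 1/599)
       = 286717939 · 275386176/286717939 = 275386176.

275386176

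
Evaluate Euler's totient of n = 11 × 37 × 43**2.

650160

φ(752543) = 752543 · (1 − 1/11) · (1 − 1/37) · (1 − 1/43)
       = 752543 · 15120/17501 = 650160.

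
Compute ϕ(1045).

720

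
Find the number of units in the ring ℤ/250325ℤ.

Prime factorization: 250325 = 5^2 * 17 * 19 * 31.
φ(250325) = 250325 · (1 − 1/5) · (1 − 1/17) · (1 − 1/19) · (1 − 1/31)
       = 250325 · 34560/50065 = 172800.

172800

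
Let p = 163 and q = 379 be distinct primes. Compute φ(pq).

61236

For distinct primes, φ(pq) = (p−1)(q−1) = 162 × 378 = 61236.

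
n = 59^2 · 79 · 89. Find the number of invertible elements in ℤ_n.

23488608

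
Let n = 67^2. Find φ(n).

4422

φ(67^2) = 67^2 − 67^1 = 4489 − 67 = 4422.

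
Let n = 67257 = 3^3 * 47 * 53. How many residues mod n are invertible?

43056

φ(3^3) = 3^2·(3−1) = 9·2 = 18.
φ(47) = 47 − 1 = 46.
φ(53) = 53 − 1 = 52.
Since φ is multiplicative, φ(67257) = 18 · 46 · 52 = 43056.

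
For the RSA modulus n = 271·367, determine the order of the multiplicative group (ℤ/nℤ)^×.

98820

φ(271) = 271 − 1 = 270.
φ(367) = 367 − 1 = 366.
φ(99457) = 270 × 366 = 98820.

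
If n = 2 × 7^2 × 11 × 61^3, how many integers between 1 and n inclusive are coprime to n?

93769200

φ(244685518) = 244685518 · (1 − 1/2) · (1 − 1/7) · (1 − 1/11) · (1 − 1/61)
       = 244685518 · 3600/9394 = 93769200.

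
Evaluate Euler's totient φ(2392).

2392 = 2^3 * 13 * 23.
φ(2^3) = 2^3 − 2^2 = 8 − 4 = 4.
φ(13) = 13 − 1 = 12.
φ(23) = 23 − 1 = 22.
φ(2392) = 4 × 12 × 22 = 1056.

1056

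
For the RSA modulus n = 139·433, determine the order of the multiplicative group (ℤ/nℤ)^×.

φ(60187) = 60187 · (1 − 1/139) · (1 − 1/433)
       = 60187 · 59616/60187 = 59616.

59616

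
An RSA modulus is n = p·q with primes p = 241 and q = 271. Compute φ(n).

φ(241) = 241 − 1 = 240.
φ(271) = 271 − 1 = 270.
φ(65311) = 240 × 270 = 64800.

64800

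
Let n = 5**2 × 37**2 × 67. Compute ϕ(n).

1758240

φ(2293075) = 2293075 · (1 − 1/5) · (1 − 1/37) · (1 − 1/67)
       = 2293075 · 9504/12395 = 1758240.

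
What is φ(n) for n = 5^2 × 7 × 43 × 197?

φ(1482425) = 1482425 · (1 − 1/5) · (1 − 1/7) · (1 − 1/43) · (1 − 1/197)
       = 1482425 · 197568/296485 = 987840.

987840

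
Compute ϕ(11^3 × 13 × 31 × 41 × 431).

7492320000

φ(9478600703) = 9478600703 · (1 − 1/11) · (1 − 1/13) · (1 − 1/31) · (1 − 1/41) · (1 − 1/431)
       = 9478600703 · 61920000/78335543 = 7492320000.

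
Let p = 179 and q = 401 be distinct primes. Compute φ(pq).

71200

φ(71779) = 71779 · (1 − 1/179) · (1 − 1/401)
       = 71779 · 71200/71779 = 71200.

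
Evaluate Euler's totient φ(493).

493 = 17 · 29.
φ(493) = 493 · (1 − 1/17) · (1 − 1/29)
       = 493 · 448/493 = 448.

448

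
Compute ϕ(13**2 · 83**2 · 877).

930080736

φ(1021039357) = 1021039357 · (1 − 1/13) · (1 − 1/83) · (1 − 1/877)
       = 1021039357 · 861984/946283 = 930080736.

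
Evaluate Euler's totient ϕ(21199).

18816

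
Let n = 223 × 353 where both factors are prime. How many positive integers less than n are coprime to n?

φ(pq) = (p−1)(q−1) = 222 · 352 = 78144.

78144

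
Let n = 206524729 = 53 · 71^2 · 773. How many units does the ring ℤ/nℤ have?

199515680

φ(53) = 53 − 1 = 52.
φ(71^2) = 71^2 − 71^1 = 5041 − 71 = 4970.
φ(773) = 773 − 1 = 772.
φ(206524729) = 52 × 4970 × 772 = 199515680.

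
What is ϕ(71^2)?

4970

φ(5041) = 5041 · (1 − 1/71)
       = 5041 · 70/71 = 4970.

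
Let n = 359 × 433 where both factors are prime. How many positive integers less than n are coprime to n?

154656

φ(359) = 359 − 1 = 358.
φ(433) = 433 − 1 = 432.
Multiply: 358 · 432 = 154656.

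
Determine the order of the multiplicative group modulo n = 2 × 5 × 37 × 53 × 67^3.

2218499712

φ(2) = 2 − 1 = 1.
φ(5) = 5 − 1 = 4.
φ(37) = 37 − 1 = 36.
φ(53) = 53 − 1 = 52.
φ(67^3) = 67^2·(67−1) = 4489·66 = 296274.
φ(5897962430) = 1 × 4 × 36 × 52 × 296274 = 2218499712.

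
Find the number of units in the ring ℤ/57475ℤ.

39600

Factor 57475: 57475 = 5**2 · 11**2 · 19.
φ(57475) = 57475 · (1 − 1/5) · (1 − 1/11) · (1 − 1/19)
       = 57475 · 720/1045 = 39600.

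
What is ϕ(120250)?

43200

120250 = 2 × 5**3 × 13 × 37.
φ(120250) = 120250 · (1 − 1/2) · (1 − 1/5) · (1 − 1/13) · (1 − 1/37)
       = 120250 · 1728/4810 = 43200.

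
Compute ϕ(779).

720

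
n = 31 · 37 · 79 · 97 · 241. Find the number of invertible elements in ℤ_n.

1940889600

φ(31) = 31 − 1 = 30.
φ(37) = 37 − 1 = 36.
φ(79) = 79 − 1 = 78.
φ(97) = 97 − 1 = 96.
φ(241) = 241 − 1 = 240.
φ(2118260101) = 30 × 36 × 78 × 96 × 240 = 1940889600.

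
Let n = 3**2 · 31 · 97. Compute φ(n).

17280

φ(27063) = 27063 · (1 − 1/3) · (1 − 1/31) · (1 − 1/97)
       = 27063 · 5760/9021 = 17280.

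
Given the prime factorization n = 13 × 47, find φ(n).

552

φ(611) = 611 · (1 − 1/13) · (1 − 1/47)
       = 611 · 552/611 = 552.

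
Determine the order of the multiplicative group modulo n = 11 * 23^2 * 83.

φ(11) = 11 − 1 = 10.
φ(23^2) = 23^1·(23−1) = 23·22 = 506.
φ(83) = 83 − 1 = 82.
Multiply: 10 · 506 · 82 = 414920.

414920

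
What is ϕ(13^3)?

2028

φ(13^3) = 13^2·(13−1) = 169·12 = 2028.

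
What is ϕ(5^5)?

φ(3125) = 3125 · (1 − 1/5)
       = 3125 · 4/5 = 2500.

2500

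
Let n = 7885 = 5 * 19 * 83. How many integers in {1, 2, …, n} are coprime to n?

φ(7885) = 7885 · (1 − 1/5) · (1 − 1/19) · (1 − 1/83)
       = 7885 · 5904/7885 = 5904.

5904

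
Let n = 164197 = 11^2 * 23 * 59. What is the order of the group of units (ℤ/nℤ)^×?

φ(164197) = 164197 · (1 − 1/11) · (1 − 1/23) · (1 − 1/59)
       = 164197 · 12760/14927 = 140360.

140360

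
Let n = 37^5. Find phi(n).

67469796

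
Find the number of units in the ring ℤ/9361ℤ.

Prime factorization: 9361 = 11 · 23 · 37.
φ(11) = 11 − 1 = 10.
φ(23) = 23 − 1 = 22.
φ(37) = 37 − 1 = 36.
Since φ is multiplicative, φ(9361) = 10 · 22 · 36 = 7920.

7920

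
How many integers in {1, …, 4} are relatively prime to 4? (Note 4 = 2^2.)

2

φ(2^2) = 2^2 − 2^1 = 4 − 2 = 2.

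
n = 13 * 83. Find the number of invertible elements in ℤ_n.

984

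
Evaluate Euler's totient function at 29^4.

φ(29^4) = 29^4 − 29^3 = 707281 − 24389 = 682892.

682892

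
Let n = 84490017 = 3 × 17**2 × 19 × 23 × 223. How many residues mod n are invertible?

φ(84490017) = 84490017 · (1 − 1/3) · (1 − 1/17) · (1 − 1/19) · (1 − 1/23) · (1 − 1/223)
       = 84490017 · 2813184/4970001 = 47824128.

47824128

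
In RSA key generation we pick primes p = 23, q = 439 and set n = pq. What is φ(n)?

φ(10097) = 10097 · (1 − 1/23) · (1 − 1/439)
       = 10097 · 9636/10097 = 9636.

9636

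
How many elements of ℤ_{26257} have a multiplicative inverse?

19800

Prime factorization: 26257 = 7 * 11^2 * 31.
φ(7) = 7 − 1 = 6.
φ(11^2) = 11^2 − 11^1 = 121 − 11 = 110.
φ(31) = 31 − 1 = 30.
Multiply: 6 · 110 · 30 = 19800.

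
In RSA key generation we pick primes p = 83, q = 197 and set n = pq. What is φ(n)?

16072

φ(pq) = (p−1)(q−1) = 82 · 196 = 16072.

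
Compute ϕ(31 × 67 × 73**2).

φ(11068333) = 11068333 · (1 − 1/31) · (1 − 1/67) · (1 − 1/73)
       = 11068333 · 142560/151621 = 10406880.

10406880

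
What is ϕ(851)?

First factor: 851 = 23 * 37.
φ(851) = 851 · (1 − 1/23) · (1 − 1/37)
       = 851 · 792/851 = 792.

792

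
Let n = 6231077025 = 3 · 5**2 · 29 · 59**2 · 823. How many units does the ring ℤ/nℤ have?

φ(3) = 3 − 1 = 2.
φ(5^2) = 5^1·(5−1) = 5·4 = 20.
φ(29) = 29 − 1 = 28.
φ(59^2) = 59^1·(59−1) = 59·58 = 3422.
φ(823) = 823 − 1 = 822.
Since φ is multiplicative, φ(6231077025) = 2 · 20 · 28 · 3422 · 822 = 3150430080.

3150430080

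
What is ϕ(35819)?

Prime factorization: 35819 = 7**2 * 17 * 43.
φ(35819) = 35819 · (1 − 1/7) · (1 − 1/17) · (1 − 1/43)
       = 35819 · 4032/5117 = 28224.

28224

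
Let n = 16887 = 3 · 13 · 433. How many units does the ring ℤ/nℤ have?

10368

φ(16887) = 16887 · (1 − 1/3) · (1 − 1/13) · (1 − 1/433)
       = 16887 · 10368/16887 = 10368.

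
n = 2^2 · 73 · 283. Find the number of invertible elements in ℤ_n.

40608

φ(2^2) = 2^1·(2−1) = 2·1 = 2.
φ(73) = 73 − 1 = 72.
φ(283) = 283 − 1 = 282.
Since φ is multiplicative, φ(82636) = 2 · 72 · 282 = 40608.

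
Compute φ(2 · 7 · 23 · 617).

81312

φ(198674) = 198674 · (1 − 1/2) · (1 − 1/7) · (1 − 1/23) · (1 − 1/617)
       = 198674 · 81312/198674 = 81312.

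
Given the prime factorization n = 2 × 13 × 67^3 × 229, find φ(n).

φ(2) = 2 − 1 = 1.
φ(13) = 13 − 1 = 12.
φ(67^3) = 67^2·(67−1) = 4489·66 = 296274.
φ(229) = 229 − 1 = 228.
Multiply: 1 · 12 · 296274 · 228 = 810605664.

810605664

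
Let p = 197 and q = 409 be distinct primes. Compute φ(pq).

79968

φ(197) = 197 − 1 = 196.
φ(409) = 409 − 1 = 408.
Multiply: 196 · 408 = 79968.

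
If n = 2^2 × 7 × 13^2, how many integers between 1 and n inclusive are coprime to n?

φ(2^2) = 2^1·(2−1) = 2·1 = 2.
φ(7) = 7 − 1 = 6.
φ(13^2) = 13^1·(13−1) = 13·12 = 156.
φ(4732) = 2 × 6 × 156 = 1872.

1872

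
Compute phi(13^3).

2028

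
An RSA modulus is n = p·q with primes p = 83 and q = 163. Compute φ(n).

13284

For distinct primes, φ(pq) = (p−1)(q−1) = 82 × 162 = 13284.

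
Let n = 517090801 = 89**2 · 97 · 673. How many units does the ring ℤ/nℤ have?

505257984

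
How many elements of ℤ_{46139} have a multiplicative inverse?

46139 = 29 * 37 * 43.
φ(46139) = 46139 · (1 − 1/29) · (1 − 1/37) · (1 − 1/43)
       = 46139 · 42336/46139 = 42336.

42336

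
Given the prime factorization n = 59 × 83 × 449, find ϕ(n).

φ(2198753) = 2198753 · (1 − 1/59) · (1 − 1/83) · (1 − 1/449)
       = 2198753 · 2130688/2198753 = 2130688.

2130688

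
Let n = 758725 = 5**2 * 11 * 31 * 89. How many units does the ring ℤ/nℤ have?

φ(5^2) = 5^1·(5−1) = 5·4 = 20.
φ(11) = 11 − 1 = 10.
φ(31) = 31 − 1 = 30.
φ(89) = 89 − 1 = 88.
φ(758725) = 20 × 10 × 30 × 88 = 528000.

528000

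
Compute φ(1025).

Factor 1025: 1025 = 5^2 · 41.
φ(5^2) = 5^2 − 5^1 = 25 − 5 = 20.
φ(41) = 41 − 1 = 40.
Since φ is multiplicative, φ(1025) = 20 · 40 = 800.

800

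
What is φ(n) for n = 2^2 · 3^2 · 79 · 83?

76752

φ(236052) = 236052 · (1 − 1/2) · (1 − 1/3) · (1 − 1/79) · (1 − 1/83)
       = 236052 · 12792/39342 = 76752.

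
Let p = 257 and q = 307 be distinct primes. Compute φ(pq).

78336

φ(n) = (p − 1)(q − 1) = (257−1)(307−1) = 256·306 = 78336.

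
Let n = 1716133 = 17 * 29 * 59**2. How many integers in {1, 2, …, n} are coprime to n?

1533056

φ(17) = 17 − 1 = 16.
φ(29) = 29 − 1 = 28.
φ(59^2) = 59^2 − 59^1 = 3481 − 59 = 3422.
φ(1716133) = 16 × 28 × 3422 = 1533056.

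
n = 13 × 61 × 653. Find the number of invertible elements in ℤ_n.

φ(13) = 13 − 1 = 12.
φ(61) = 61 − 1 = 60.
φ(653) = 653 − 1 = 652.
φ(517829) = 12 × 60 × 652 = 469440.

469440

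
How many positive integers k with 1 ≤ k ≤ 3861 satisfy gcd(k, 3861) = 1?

2160

Factor 3861: 3861 = 3^3 * 11 * 13.
φ(3861) = 3861 · (1 − 1/3) · (1 − 1/11) · (1 − 1/13)
       = 3861 · 240/429 = 2160.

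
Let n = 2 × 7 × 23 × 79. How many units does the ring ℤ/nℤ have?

φ(25438) = 25438 · (1 − 1/2) · (1 − 1/7) · (1 − 1/23) · (1 − 1/79)
       = 25438 · 10296/25438 = 10296.

10296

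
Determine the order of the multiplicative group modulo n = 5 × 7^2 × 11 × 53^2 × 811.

3750364800

φ(6139476805) = 6139476805 · (1 − 1/5) · (1 − 1/7) · (1 − 1/11) · (1 − 1/53) · (1 − 1/811)
       = 6139476805 · 10108800/16548455 = 3750364800.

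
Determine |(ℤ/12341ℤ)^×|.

Prime factorization: 12341 = 7 · 41 · 43.
φ(12341) = 12341 · (1 − 1/7) · (1 − 1/41) · (1 − 1/43)
       = 12341 · 10080/12341 = 10080.

10080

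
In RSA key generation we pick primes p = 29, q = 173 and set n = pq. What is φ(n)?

4816

For distinct primes, φ(pq) = (p−1)(q−1) = 28 × 172 = 4816.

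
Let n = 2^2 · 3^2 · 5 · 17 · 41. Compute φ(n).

φ(2^2) = 2^2 − 2^1 = 4 − 2 = 2.
φ(3^2) = 3^2 − 3^1 = 9 − 3 = 6.
φ(5) = 5 − 1 = 4.
φ(17) = 17 − 1 = 16.
φ(41) = 41 − 1 = 40.
Multiply: 2 · 6 · 4 · 16 · 40 = 30720.

30720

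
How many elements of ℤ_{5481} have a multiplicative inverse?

5481 = 3^3 × 7 × 29.
φ(3^3) = 3^3 − 3^2 = 27 − 9 = 18.
φ(7) = 7 − 1 = 6.
φ(29) = 29 − 1 = 28.
Multiply: 18 · 6 · 28 = 3024.

3024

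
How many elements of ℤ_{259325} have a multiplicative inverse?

176000

Factor 259325: 259325 = 5^2 * 11 * 23 * 41.
φ(5^2) = 5^2 − 5^1 = 25 − 5 = 20.
φ(11) = 11 − 1 = 10.
φ(23) = 23 − 1 = 22.
φ(41) = 41 − 1 = 40.
φ(259325) = 20 × 10 × 22 × 40 = 176000.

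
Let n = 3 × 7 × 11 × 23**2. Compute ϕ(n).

60720

φ(122199) = 122199 · (1 − 1/3) · (1 − 1/7) · (1 − 1/11) · (1 − 1/23)
       = 122199 · 2640/5313 = 60720.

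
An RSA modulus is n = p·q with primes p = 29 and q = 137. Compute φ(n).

φ(3973) = 3973 · (1 − 1/29) · (1 − 1/137)
       = 3973 · 3808/3973 = 3808.

3808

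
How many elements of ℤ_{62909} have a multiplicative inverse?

62909 = 7 * 11 * 19 * 43.
φ(62909) = 62909 · (1 − 1/7) · (1 − 1/11) · (1 − 1/19) · (1 − 1/43)
       = 62909 · 45360/62909 = 45360.

45360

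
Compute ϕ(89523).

89523 = 3^2 · 7^3 · 29.
φ(89523) = 89523 · (1 − 1/3) · (1 − 1/7) · (1 − 1/29)
       = 89523 · 336/609 = 49392.

49392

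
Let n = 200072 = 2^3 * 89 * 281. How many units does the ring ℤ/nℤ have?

98560

φ(2^3) = 2^2·(2−1) = 4·1 = 4.
φ(89) = 89 − 1 = 88.
φ(281) = 281 − 1 = 280.
Since φ is multiplicative, φ(200072) = 4 · 88 · 280 = 98560.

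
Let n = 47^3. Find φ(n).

φ(103823) = 103823 · (1 − 1/47)
       = 103823 · 46/47 = 101614.

101614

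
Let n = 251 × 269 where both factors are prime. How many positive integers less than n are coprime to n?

67000

φ(n) = (p − 1)(q − 1) = (251−1)(269−1) = 250·268 = 67000.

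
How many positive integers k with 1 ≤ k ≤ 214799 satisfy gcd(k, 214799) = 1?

First factor: 214799 = 13^2 * 31 * 41.
φ(214799) = 214799 · (1 − 1/13) · (1 − 1/31) · (1 − 1/41)
       = 214799 · 14400/16523 = 187200.

187200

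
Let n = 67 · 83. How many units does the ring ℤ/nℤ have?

φ(5561) = 5561 · (1 − 1/67) · (1 − 1/83)
       = 5561 · 5412/5561 = 5412.

5412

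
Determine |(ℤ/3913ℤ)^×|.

Factor 3913: 3913 = 7 · 13 · 43.
φ(3913) = 3913 · (1 − 1/7) · (1 − 1/13) · (1 − 1/43)
       = 3913 · 3024/3913 = 3024.

3024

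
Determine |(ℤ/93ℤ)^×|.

First factor: 93 = 3 * 31.
φ(93) = 93 · (1 − 1/3) · (1 − 1/31)
       = 93 · 60/93 = 60.

60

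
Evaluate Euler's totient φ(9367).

9367 = 17 * 19 * 29.
φ(9367) = 9367 · (1 − 1/17) · (1 − 1/19) · (1 − 1/29)
       = 9367 · 8064/9367 = 8064.

8064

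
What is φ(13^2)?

156

φ(13^2) = 13^1·(13−1) = 13·12 = 156.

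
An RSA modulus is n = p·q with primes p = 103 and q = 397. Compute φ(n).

φ(103) = 103 − 1 = 102.
φ(397) = 397 − 1 = 396.
Since φ is multiplicative, φ(40891) = 102 · 396 = 40392.

40392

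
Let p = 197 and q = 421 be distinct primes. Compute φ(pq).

φ(pq) = (p−1)(q−1) = 196 · 420 = 82320.

82320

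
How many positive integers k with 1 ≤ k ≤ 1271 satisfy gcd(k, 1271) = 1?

Prime factorization: 1271 = 31 · 41.
φ(1271) = 1271 · (1 − 1/31) · (1 − 1/41)
       = 1271 · 1200/1271 = 1200.

1200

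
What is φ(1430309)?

1430309 = 29 · 31 · 37 · 43.
φ(29) = 29 − 1 = 28.
φ(31) = 31 − 1 = 30.
φ(37) = 37 − 1 = 36.
φ(43) = 43 − 1 = 42.
Multiply: 28 · 30 · 36 · 42 = 1270080.

1270080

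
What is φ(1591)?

First factor: 1591 = 37 · 43.
φ(1591) = 1591 · (1 − 1/37) · (1 − 1/43)
       = 1591 · 1512/1591 = 1512.

1512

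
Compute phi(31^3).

28830

φ(31^3) = 31^3 − 31^2 = 29791 − 961 = 28830.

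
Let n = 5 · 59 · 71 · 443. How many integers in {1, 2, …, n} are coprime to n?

φ(9278635) = 9278635 · (1 − 1/5) · (1 − 1/59) · (1 − 1/71) · (1 − 1/443)
       = 9278635 · 7178080/9278635 = 7178080.

7178080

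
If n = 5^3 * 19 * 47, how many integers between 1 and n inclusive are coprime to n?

φ(5^3) = 5^2·(5−1) = 25·4 = 100.
φ(19) = 19 − 1 = 18.
φ(47) = 47 − 1 = 46.
Multiply: 100 · 18 · 46 = 82800.

82800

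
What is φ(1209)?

Factor 1209: 1209 = 3 × 13 × 31.
φ(3) = 3 − 1 = 2.
φ(13) = 13 − 1 = 12.
φ(31) = 31 − 1 = 30.
φ(1209) = 2 × 12 × 30 = 720.

720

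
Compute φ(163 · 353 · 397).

22581504

φ(22842983) = 22842983 · (1 − 1/163) · (1 − 1/353) · (1 − 1/397)
       = 22842983 · 22581504/22842983 = 22581504.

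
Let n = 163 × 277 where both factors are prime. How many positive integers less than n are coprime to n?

44712

φ(45151) = 45151 · (1 − 1/163) · (1 − 1/277)
       = 45151 · 44712/45151 = 44712.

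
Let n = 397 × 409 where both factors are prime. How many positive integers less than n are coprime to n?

161568

φ(162373) = 162373 · (1 − 1/397) · (1 − 1/409)
       = 162373 · 161568/162373 = 161568.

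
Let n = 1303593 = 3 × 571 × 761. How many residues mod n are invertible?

866400

φ(3) = 3 − 1 = 2.
φ(571) = 571 − 1 = 570.
φ(761) = 761 − 1 = 760.
Since φ is multiplicative, φ(1303593) = 2 · 570 · 760 = 866400.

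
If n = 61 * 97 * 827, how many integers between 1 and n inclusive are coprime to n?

φ(4893359) = 4893359 · (1 − 1/61) · (1 − 1/97) · (1 − 1/827)
       = 4893359 · 4757760/4893359 = 4757760.

4757760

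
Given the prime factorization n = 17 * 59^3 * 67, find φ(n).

213204288

φ(233926681) = 233926681 · (1 − 1/17) · (1 − 1/59) · (1 − 1/67)
       = 233926681 · 61248/67201 = 213204288.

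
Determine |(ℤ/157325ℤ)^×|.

First factor: 157325 = 5^2 · 7 · 29 · 31.
φ(157325) = 157325 · (1 − 1/5) · (1 − 1/7) · (1 − 1/29) · (1 − 1/31)
       = 157325 · 20160/31465 = 100800.

100800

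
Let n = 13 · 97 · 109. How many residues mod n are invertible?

124416

φ(137449) = 137449 · (1 − 1/13) · (1 − 1/97) · (1 − 1/109)
       = 137449 · 124416/137449 = 124416.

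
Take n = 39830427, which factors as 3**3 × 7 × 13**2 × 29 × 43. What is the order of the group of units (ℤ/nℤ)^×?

19813248

φ(3^3) = 3^2·(3−1) = 9·2 = 18.
φ(7) = 7 − 1 = 6.
φ(13^2) = 13^1·(13−1) = 13·12 = 156.
φ(29) = 29 − 1 = 28.
φ(43) = 43 − 1 = 42.
Multiply: 18 · 6 · 156 · 28 · 42 = 19813248.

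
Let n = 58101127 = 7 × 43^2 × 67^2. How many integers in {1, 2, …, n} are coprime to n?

φ(58101127) = 58101127 · (1 − 1/7) · (1 − 1/43) · (1 − 1/67)
       = 58101127 · 16632/20167 = 47916792.

47916792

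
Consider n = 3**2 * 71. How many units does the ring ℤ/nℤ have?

420

φ(639) = 639 · (1 − 1/3) · (1 − 1/71)
       = 639 · 140/213 = 420.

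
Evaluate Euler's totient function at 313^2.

97656

φ(313^2) = 313^2 − 313^1 = 97969 − 313 = 97656.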